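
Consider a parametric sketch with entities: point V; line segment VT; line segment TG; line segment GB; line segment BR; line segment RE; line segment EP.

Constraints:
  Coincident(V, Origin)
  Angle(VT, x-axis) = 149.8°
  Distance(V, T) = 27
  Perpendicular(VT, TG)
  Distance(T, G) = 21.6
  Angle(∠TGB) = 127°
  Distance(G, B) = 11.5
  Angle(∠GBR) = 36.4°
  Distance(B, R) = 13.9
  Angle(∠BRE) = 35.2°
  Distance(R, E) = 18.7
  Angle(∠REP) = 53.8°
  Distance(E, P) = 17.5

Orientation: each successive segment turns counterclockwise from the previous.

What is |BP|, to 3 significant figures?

6.80

∠BRE = 35.2° gives RE at -139° from the x-axis; with |RE| = 18.7, E = (-40.5, -14.5). ∠REP = 53.8° gives EP at -12.6° from the x-axis; with |EP| = 17.5, P = (-23.5, -18.3). Then |BP| = |P − B| = 6.80.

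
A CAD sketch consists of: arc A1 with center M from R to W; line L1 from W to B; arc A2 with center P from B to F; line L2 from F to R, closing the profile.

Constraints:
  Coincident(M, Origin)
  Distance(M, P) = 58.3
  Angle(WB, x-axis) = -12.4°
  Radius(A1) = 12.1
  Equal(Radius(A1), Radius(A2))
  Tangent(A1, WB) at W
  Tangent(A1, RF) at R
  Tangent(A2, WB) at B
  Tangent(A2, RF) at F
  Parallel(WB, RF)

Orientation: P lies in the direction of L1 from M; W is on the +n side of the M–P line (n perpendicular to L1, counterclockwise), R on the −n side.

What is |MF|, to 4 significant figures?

59.54

The slot axis is L1's direction at -12.4°, so u = (cos -12.4°, sin -12.4°) = (0.9767, -0.2147) and n = (−sin -12.4°, cos -12.4°) = (0.2147, 0.9767). M is at the origin and P lies 58.3 along u from M, so P = 58.3·u = (56.94, -12.52). Tangency of A1 to both parallel lines with radius 12.1 puts W and R at M ± 12.1·n: W = (2.598, 11.82), R = (-2.598, -11.82). Equal radii place B and F the same way about P: B = P + 12.1·n = (59.54, -0.7013), F = P − 12.1·n = (54.34, -24.34). Then |MF| = |F − M| = 59.54.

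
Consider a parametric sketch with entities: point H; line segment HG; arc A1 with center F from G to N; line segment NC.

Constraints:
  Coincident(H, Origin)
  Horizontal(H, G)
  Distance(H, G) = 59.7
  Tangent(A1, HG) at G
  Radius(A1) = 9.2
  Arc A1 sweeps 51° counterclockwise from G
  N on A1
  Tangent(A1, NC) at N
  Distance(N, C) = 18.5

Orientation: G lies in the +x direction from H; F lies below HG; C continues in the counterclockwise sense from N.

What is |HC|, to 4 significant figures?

44.61

H is at the origin; HG is horizontal with |HG| = 59.7 and G on the +x side, so G = (59.70, 0.000). Since A1 is tangent to HG there, FG ⟂ HG, so F = G + (0, -9.2) = (59.70, -9.200). On A1, G sits at bearing 90° from F; a 51° counterclockwise sweep puts N at bearing 141°, so N = F + 9.2·(cos 141°, sin 141°) = (52.55, -3.410). Since A1 is tangent to NC there, FN ⟂ NC, so NC runs along (−sin 141°, cos 141°); with |NC| = 18.5, C = (40.91, -17.79). Then |HC| = |C − H| = 44.61.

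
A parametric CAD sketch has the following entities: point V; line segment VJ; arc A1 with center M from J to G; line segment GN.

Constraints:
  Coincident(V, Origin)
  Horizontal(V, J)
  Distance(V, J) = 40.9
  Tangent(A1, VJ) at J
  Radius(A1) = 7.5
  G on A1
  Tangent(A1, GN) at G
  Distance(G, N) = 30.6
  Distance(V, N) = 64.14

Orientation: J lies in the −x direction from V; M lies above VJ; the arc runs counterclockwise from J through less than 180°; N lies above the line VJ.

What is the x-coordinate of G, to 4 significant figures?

-34.79

Checks: |MG| = 7.500 ✓; ∠(MG, GN) = 90.00° ✓; |GN| = 30.60 ✓; |VN| = 64.14 ✓.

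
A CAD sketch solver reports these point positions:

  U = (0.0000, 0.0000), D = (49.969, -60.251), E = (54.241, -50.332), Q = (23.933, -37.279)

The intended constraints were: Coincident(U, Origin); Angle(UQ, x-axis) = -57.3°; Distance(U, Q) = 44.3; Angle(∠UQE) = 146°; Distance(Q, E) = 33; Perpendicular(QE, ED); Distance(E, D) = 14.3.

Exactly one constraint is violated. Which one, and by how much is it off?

Distance(E, D) = 14.3 — off by 3.50.

U = (0.00, 0.00) ✓; UQ at -57.30° ✓; |UQ| = 44.30 ✓; ∠UQE = 146.0° ✓; |QE| = 33.00 ✓; ∠(QE, ED) = 90.00° ✓; |ED| = 10.80 ✗.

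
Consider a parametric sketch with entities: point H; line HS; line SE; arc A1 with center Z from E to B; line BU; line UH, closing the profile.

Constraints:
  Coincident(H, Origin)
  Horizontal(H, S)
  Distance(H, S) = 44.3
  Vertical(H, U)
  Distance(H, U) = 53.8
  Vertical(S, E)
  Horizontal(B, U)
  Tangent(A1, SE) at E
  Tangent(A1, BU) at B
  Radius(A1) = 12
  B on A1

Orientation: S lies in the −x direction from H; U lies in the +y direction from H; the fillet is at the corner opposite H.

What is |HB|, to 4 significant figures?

62.75

H is at the origin; H and S share the same y with |HS| = 44.3 and S on the −x side, so S = (-44.30, 0.000). H and U share the same x with |HU| = 53.8 and U on the +y side, so U = (0.000, 53.80). The virtual corner opposite H is at (-44.30, 53.80). Tangency of A1 to SE means the radius ZE is perpendicular to SE and A1 meets BU tangentially, so ZB is at right angles to BU, with radius 12.0, so the center Z sits 12.0 in from both sides at Z = (-32.30, 41.80). That places the tangent points at E = (-44.30, 41.80) on SE and B = (-32.30, 53.80) on BU. Then |HB| = |B − H| = 62.75.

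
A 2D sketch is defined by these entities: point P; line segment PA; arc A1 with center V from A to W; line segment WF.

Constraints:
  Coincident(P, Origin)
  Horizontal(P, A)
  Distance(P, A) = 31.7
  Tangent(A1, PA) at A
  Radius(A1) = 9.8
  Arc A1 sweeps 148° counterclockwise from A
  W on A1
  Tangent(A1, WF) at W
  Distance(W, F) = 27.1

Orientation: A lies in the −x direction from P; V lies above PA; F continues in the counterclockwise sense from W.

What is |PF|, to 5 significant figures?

59.191

P is at the origin; P and A share the same y with |PA| = 31.7 and A on the −x side, so A = (-31.700, 0.0000). Tangency of A1 to PA means the radius VA is perpendicular to PA, so V = A + (0, 9.8) = (-31.700, 9.8000). On A1, A sits at bearing -90° from V; a 148° counterclockwise sweep puts W at bearing 58°, so W = V + 9.8·(cos 58°, sin 58°) = (-26.507, 18.111). The tangent condition forces VW to be normal to WF, so WF runs along (−sin 58°, cos 58°); with |WF| = 27.1, F = (-49.489, 32.472). Then |PF| = |F − P| = 59.191.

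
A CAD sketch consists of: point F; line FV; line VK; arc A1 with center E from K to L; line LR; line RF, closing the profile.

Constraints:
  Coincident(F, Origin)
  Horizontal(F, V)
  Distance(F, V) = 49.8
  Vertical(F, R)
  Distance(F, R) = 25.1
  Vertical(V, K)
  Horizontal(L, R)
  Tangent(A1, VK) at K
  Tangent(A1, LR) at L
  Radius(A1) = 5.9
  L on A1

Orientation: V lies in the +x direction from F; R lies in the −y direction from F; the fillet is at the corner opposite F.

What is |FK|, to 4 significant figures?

53.37

F is at the origin; FV is horizontal with |FV| = 49.8 and V on the +x side, so V = (49.80, 0.000). FR is vertical with |FR| = 25.1 and R on the −y side, so R = (0.000, -25.10). The virtual corner opposite F is at (49.80, -25.10). A1 meets VK tangentially, so EK is at right angles to VK and tangency of A1 to LR means the radius EL is perpendicular to LR, with radius 5.9, so the center E sits 5.9 in from both sides at E = (43.90, -19.20). That places the tangent points at K = (49.80, -19.20) on VK and L = (43.90, -25.10) on LR. Then |FK| = |K − F| = 53.37.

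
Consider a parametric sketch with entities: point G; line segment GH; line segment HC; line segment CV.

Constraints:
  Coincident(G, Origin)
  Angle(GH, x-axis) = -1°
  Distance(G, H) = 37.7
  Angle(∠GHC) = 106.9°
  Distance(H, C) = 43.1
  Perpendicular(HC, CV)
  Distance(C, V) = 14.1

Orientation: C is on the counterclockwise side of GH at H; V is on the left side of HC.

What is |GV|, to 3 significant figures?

58.4

∠GHC = 106.9°, so HC runs at -1.0° + (180° − 106.9°) = 72.1° from the x-axis; with |HC| = 43.1, C = H + 43.1·(cos 72.1°, sin 72.1°) = (50.9, 40.4). HC is perpendicular to CV; with |CV| = 14.1 on the left of HC, V = C + 14.1·(-0.952, 0.307) = (37.5, 44.7). Then |GV| = |V − G| = 58.4.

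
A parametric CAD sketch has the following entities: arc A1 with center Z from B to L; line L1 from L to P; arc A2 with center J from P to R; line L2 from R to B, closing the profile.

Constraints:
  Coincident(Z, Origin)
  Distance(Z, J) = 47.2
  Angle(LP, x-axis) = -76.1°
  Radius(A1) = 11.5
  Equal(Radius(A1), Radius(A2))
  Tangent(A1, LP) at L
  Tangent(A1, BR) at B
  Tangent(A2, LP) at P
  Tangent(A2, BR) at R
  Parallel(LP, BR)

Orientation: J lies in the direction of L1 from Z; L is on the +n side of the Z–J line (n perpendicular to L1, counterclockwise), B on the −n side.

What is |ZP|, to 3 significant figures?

48.6

Tangency of A1 to both parallel lines with radius 11.5 puts L and B at Z ± 11.5·n: L = (11.2, 2.76), B = (-11.2, -2.76). Equal radii place P and R the same way about J: P = J + 11.5·n = (22.5, -43.1), R = J − 11.5·n = (0.176, -48.6). Then |ZP| = |P − Z| = 48.6.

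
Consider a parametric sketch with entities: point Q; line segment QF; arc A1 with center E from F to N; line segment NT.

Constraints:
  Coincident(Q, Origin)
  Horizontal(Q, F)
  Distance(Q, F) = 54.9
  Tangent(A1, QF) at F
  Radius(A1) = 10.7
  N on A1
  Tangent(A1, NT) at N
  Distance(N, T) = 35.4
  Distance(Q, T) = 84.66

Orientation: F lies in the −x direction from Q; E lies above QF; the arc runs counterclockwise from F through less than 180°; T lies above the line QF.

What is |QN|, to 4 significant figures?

50.91

Q is at the origin; Q and F share the same y with |QF| = 54.9 and F on the −x side, so F = (-54.90, 0.000). The tangent condition forces EF to be normal to QF, so E = F + (0, 10.7) = (-54.90, 10.70). Since EN ⟂ NT (tangency), |ET| = √(10.7² + 35.4²) = 36.98 regardless of where N sits on A1. So T lies on both circle(Q, 84.66) and circle(E, 36.98); the above-QF intersection is T = (-72.94, 42.99). N is the foot of the tangent from T: N = (-47.47, 18.40).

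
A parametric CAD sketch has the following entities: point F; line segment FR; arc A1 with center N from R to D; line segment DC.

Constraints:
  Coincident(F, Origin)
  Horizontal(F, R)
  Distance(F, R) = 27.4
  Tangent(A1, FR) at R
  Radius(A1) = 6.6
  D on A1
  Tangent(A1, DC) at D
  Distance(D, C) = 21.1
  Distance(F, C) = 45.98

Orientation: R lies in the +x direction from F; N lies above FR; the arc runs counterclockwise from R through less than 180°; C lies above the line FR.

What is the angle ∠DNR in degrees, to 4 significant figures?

79.08°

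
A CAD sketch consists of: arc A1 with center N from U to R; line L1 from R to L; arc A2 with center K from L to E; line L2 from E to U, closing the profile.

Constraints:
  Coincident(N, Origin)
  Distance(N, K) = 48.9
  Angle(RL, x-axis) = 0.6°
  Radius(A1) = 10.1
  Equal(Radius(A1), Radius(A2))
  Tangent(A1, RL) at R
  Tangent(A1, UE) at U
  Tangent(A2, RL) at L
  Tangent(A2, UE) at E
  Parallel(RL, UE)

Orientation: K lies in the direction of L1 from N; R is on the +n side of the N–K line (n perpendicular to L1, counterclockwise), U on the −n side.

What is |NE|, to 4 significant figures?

49.93

Tangency of A1 to both parallel lines with radius 10.1 puts R and U at N ± 10.1·n: R = (-0.1058, 10.10), U = (0.1058, -10.10). Equal radii place L and E the same way about K: L = K + 10.1·n = (48.79, 10.61), E = K − 10.1·n = (49.00, -9.587). Then |NE| = |E − N| = 49.93.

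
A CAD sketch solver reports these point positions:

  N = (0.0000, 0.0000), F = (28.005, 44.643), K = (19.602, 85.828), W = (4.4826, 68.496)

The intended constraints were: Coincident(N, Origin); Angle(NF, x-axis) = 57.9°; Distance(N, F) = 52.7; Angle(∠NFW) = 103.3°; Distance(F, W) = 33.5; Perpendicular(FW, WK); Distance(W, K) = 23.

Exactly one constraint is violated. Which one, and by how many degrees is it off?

Perpendicular(FW, WK) — off by 4.30°.

N = (0.00, 0.00) ✓; NF at 57.90° ✓; |NF| = 52.70 ✓; ∠NFW = 103.3° ✓; |FW| = 33.50 ✓; ∠(FW, WK) = 85.70° ✗; |WK| = 23.00 ✓.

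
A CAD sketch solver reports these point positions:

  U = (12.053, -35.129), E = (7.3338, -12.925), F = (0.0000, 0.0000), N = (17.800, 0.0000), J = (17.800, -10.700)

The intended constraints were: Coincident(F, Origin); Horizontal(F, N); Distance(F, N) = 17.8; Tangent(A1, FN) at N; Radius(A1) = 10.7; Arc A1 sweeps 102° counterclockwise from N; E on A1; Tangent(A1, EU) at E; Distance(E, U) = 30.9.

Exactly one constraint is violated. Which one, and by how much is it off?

Distance(E, U) = 30.9 — off by 8.20.

F = (0.00, 0.00) ✓; F.y = 0.00, N.y = 0.00 ✓; |FN| = 17.80 ✓; ∠(JN, NF) = 90.00° ✓; |JN| = 10.70 ✓; bearing(J→E) − bearing(J→N) = 102.0° ✓; |JE| = 10.70 ✓; ∠(JE, EU) = 90.00° ✓; |EU| = 22.70 ✗.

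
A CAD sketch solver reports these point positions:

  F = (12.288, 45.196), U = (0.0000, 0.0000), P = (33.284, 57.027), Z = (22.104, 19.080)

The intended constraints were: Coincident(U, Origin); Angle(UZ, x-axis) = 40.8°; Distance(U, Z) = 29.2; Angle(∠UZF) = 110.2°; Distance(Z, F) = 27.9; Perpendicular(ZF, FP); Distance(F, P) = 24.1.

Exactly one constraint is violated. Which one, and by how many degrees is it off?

Perpendicular(ZF, FP) — off by 8.80°.

U = (0.00, 0.00) ✓; UZ at 40.80° ✓; |UZ| = 29.20 ✓; ∠UZF = 110.2° ✓; |ZF| = 27.90 ✓; ∠(ZF, FP) = 81.20° ✗; |FP| = 24.10 ✓.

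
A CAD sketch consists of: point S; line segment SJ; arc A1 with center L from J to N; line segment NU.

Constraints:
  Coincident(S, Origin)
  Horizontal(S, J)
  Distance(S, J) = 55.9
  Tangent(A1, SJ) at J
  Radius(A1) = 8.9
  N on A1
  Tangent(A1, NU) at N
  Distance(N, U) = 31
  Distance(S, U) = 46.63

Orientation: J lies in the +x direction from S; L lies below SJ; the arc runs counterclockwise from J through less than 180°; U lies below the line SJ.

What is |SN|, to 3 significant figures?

48.2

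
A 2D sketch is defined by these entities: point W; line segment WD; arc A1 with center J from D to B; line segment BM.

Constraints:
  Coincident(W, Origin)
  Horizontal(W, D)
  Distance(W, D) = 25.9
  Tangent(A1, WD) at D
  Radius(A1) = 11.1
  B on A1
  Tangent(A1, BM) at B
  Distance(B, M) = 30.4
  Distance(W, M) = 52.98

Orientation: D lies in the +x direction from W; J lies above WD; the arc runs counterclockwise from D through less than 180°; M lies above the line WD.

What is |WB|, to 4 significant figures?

39.11

Checks: |JB| = 11.10 ✓; ∠(JB, BM) = 90.00° ✓; |BM| = 30.40 ✓; |WM| = 52.98 ✓.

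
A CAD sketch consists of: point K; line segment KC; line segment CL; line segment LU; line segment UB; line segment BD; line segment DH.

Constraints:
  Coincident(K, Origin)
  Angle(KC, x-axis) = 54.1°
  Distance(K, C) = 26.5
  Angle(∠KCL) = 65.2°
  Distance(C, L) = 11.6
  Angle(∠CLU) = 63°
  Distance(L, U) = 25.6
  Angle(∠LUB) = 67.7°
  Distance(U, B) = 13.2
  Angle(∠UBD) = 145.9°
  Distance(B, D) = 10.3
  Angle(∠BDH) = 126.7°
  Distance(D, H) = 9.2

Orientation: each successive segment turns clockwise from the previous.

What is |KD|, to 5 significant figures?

29.994

∠LUB = 67.7° gives UB at 70.000° from the x-axis; with |UB| = 13.2, B = (0.15099, 22.727). ∠UBD = 145.9° gives BD at 35.900° from the x-axis; with |BD| = 10.3, D = (8.4944, 28.766). Then |KD| = |D − K| = 29.994.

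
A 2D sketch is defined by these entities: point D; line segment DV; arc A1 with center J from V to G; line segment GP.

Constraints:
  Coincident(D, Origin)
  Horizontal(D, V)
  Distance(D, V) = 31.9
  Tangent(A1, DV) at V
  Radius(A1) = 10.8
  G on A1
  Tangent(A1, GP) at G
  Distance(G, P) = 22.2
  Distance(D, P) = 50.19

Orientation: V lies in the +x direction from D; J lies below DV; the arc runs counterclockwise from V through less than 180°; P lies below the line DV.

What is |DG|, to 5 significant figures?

28.645

Checks: |JG| = 10.80 ✓; ∠(JG, GP) = 90.00° ✓; |GP| = 22.20 ✓; |DP| = 50.19 ✓.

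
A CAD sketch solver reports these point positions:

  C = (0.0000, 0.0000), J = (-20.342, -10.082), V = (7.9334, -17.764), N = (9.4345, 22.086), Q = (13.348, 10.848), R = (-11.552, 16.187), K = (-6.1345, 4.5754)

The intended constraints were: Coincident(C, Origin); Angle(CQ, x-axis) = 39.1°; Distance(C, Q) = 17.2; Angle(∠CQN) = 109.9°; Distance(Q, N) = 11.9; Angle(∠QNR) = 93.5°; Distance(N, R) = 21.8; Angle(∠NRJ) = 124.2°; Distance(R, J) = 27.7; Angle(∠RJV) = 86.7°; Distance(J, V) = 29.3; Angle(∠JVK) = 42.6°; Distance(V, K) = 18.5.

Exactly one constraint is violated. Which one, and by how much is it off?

Distance(V, K) = 18.5 — off by 7.90.

C = (0.00, 0.00) ✓; CQ at 39.10° ✓; |CQ| = 17.20 ✓; ∠CQN = 109.9° ✓; |QN| = 11.90 ✓; ∠QNR = 93.50° ✓; |NR| = 21.80 ✓; ∠NRJ = 124.2° ✓; |RJ| = 27.70 ✓; ∠RJV = 86.70° ✓; |JV| = 29.30 ✓; ∠JVK = 42.60° ✓; |VK| = 26.40 ✗.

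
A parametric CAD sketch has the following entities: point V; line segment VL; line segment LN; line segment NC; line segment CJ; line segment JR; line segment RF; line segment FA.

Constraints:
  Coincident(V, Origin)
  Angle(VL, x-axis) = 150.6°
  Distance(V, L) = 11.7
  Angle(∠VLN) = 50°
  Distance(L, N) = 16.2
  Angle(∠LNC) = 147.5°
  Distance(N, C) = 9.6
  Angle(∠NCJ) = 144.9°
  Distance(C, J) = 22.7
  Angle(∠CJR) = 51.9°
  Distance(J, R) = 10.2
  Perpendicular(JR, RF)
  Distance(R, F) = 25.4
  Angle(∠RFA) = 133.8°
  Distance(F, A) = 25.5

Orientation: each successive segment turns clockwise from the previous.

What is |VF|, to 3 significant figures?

24.6

V is at the origin; VL runs at 150.6° with length 11.7, so L = (-10.2, 5.74). ∠VLN = 50.0° gives LN at 20.6° from the x-axis; with |LN| = 16.2, N = (4.97, 11.4). ∠LNC = 147.5° gives NC at -11.9° from the x-axis; with |NC| = 9.6, C = (14.4, 9.46). ∠NCJ = 144.9° gives CJ at -47.0° from the x-axis; with |CJ| = 22.7, J = (29.8, -7.14). ∠CJR = 51.9° gives JR at -175° from the x-axis; with |JR| = 10.2, R = (19.7, -8.01). The perpendicularity gives RF at right angles to JR, so RF runs at 94.9°; with |RF| = 25.4, F = (17.5, 17.3). Then |VF| = |F − V| = 24.6.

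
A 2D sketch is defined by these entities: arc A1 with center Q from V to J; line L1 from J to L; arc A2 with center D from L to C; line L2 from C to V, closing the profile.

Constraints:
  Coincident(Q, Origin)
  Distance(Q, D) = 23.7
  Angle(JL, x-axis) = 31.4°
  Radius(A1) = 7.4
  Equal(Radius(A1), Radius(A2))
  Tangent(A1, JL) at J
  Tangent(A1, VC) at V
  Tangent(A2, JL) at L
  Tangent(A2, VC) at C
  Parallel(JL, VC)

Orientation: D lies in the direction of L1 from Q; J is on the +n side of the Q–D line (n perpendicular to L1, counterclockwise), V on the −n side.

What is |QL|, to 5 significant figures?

24.828

The slot axis is L1's direction at 31.4°, so u = (cos 31.4°, sin 31.4°) = (0.85355, 0.52101) and n = (−sin 31.4°, cos 31.4°) = (-0.52101, 0.85355). Q is at the origin and D lies 23.7 along u from Q, so D = 23.7·u = (20.229, 12.348). Tangency of A1 to both parallel lines with radius 7.4 puts J and V at Q ± 7.4·n: J = (-3.8555, 6.3163), V = (3.8555, -6.3163). Equal radii place L and C the same way about D: L = D + 7.4·n = (16.374, 18.664), C = D − 7.4·n = (24.085, 6.0317). Then |QL| = |L − Q| = 24.828.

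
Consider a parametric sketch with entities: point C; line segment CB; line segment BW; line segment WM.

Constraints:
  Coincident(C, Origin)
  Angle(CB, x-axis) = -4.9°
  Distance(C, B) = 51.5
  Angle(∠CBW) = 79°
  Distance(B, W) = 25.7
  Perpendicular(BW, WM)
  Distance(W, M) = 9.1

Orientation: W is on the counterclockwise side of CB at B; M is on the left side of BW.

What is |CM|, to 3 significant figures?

44.4

C is at the origin; CB runs at -4.9° with length 51.5, so B = 51.5·(cos -4.9°, sin -4.9°) = (51.3, -4.40). ∠CBW = 79.0°, so BW runs at -4.9° + (180° − 79.0°) = 96.1° from the x-axis; with |BW| = 25.7, W = B + 25.7·(cos 96.1°, sin 96.1°) = (48.6, 21.2). BW ⟂ WM; with |WM| = 9.1 on the left of BW, M = W + 9.1·(-0.994, -0.106) = (39.5, 20.2). Then |CM| = |M − C| = 44.4.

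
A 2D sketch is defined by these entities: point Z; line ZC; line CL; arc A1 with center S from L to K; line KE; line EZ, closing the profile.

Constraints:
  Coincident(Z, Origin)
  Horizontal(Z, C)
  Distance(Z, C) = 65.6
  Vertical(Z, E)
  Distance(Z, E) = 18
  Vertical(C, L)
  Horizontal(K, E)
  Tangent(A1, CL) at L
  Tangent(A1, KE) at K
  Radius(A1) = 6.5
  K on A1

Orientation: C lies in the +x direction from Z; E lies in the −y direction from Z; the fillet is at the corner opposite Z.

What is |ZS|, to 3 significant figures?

60.2

Z is at the origin; Z and C share the same y with |ZC| = 65.6 and C on the +x side, so C = (65.6, 0.00). Z and E share the same x with |ZE| = 18.0 and E on the −y side, so E = (0.00, -18.0). The virtual corner opposite Z is at (65.6, -18.0). Tangency of A1 to CL means the radius SL is perpendicular to CL and since A1 is tangent to KE there, SK ⟂ KE, with radius 6.5, so the center S sits 6.5 in from both sides at S = (59.1, -11.5). Then |ZS| = |S − Z| = 60.2.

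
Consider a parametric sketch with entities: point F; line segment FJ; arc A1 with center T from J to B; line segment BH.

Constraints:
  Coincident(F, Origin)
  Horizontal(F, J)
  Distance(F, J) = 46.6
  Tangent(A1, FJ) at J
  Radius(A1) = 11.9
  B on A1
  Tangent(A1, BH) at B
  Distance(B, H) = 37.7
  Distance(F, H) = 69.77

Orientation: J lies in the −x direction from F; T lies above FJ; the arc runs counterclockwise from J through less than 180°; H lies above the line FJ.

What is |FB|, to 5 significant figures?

38.611

Checks: F.y = 0.00, J.y = 0.00 ✓; |TB| = 11.90 ✓; ∠(TB, BH) = 90.00° ✓; |BH| = 37.70 ✓; |FH| = 69.77 ✓.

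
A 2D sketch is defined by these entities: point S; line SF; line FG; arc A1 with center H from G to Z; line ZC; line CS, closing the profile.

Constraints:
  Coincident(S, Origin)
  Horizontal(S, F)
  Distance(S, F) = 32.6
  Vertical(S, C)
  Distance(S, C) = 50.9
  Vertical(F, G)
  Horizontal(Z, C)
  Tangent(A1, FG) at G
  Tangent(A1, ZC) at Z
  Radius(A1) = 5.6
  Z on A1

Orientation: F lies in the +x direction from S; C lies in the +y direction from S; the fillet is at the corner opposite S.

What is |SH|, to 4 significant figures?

52.74

SC is vertical with |SC| = 50.9 and C on the +y side, so C = (0.000, 50.90). The virtual corner opposite S is at (32.60, 50.90). The tangent condition forces HG to be normal to FG and the tangent condition forces HZ to be normal to ZC, with radius 5.6, so the center H sits 5.6 in from both sides at H = (27.00, 45.30). Then |SH| = |H − S| = 52.74.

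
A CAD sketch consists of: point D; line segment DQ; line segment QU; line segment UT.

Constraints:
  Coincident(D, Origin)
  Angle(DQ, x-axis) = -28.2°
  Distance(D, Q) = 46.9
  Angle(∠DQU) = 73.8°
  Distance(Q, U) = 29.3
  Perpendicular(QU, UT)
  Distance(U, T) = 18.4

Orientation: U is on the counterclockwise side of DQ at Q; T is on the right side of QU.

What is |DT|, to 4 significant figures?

65.48

D is at the origin; DQ runs at -28.2° with length 46.9, so Q = 46.9·(cos -28.2°, sin -28.2°) = (41.33, -22.16). ∠DQU = 73.8°, so QU runs at -28.2° + (180° − 73.8°) = 78.00° from the x-axis; with |QU| = 29.3, U = Q + 29.3·(cos 78.00°, sin 78.00°) = (47.42, 6.497). The perpendicularity gives UT at right angles to QU; with |UT| = 18.4 on the right of QU, T = U + 18.4·(0.9781, -0.2079) = (65.42, 2.672). Then |DT| = |T − D| = 65.48.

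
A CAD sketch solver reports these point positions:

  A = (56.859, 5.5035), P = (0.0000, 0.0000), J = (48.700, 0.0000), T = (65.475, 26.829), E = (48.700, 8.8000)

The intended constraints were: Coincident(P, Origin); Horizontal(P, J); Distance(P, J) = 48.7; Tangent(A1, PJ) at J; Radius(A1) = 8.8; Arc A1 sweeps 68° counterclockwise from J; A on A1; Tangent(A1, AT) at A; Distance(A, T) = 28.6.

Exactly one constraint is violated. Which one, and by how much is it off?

Distance(A, T) = 28.6 — off by 5.60.

P = (0.00, 0.00) ✓; P.y = 0.00, J.y = 0.00 ✓; |PJ| = 48.70 ✓; ∠(EJ, JP) = 90.00° ✓; |EJ| = 8.800 ✓; bearing(E→A) − bearing(E→J) = 68.00° ✓; |EA| = 8.800 ✓; ∠(EA, AT) = 90.00° ✓; |AT| = 23.00 ✗.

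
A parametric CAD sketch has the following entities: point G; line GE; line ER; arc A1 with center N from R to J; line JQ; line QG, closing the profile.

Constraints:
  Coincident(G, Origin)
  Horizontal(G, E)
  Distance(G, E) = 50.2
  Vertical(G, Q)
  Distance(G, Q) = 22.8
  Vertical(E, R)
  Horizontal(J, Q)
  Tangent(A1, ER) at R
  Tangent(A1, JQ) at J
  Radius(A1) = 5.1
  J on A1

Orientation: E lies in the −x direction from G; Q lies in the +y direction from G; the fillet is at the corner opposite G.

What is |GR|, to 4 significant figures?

53.23

The virtual corner opposite G is at (-50.20, 22.80). The tangent condition forces NR to be normal to ER and A1 meets JQ tangentially, so NJ is at right angles to JQ, with radius 5.1, so the center N sits 5.1 in from both sides at N = (-45.10, 17.70). That places the tangent points at R = (-50.20, 17.70) on ER and J = (-45.10, 22.80) on JQ. Then |GR| = |R − G| = 53.23.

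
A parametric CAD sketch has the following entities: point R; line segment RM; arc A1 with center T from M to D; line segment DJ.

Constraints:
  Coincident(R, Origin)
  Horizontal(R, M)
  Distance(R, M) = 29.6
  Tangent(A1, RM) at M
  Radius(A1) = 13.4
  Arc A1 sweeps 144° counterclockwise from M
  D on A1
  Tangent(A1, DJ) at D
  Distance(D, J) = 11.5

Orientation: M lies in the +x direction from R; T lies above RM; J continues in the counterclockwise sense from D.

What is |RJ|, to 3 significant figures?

41.9

R is at the origin; R and M share the same y with |RM| = 29.6 and M on the +x side, so M = (29.6, 0.00). The tangent condition forces TM to be normal to RM, so T = M + (0, 13.4) = (29.6, 13.4). On A1, M sits at bearing -90° from T; a 144° counterclockwise sweep puts D at bearing 54°, so D = T + 13.4·(cos 54°, sin 54°) = (37.5, 24.2). Since A1 is tangent to DJ there, TD ⟂ DJ, so DJ runs along (−sin 54°, cos 54°); with |DJ| = 11.5, J = (28.2, 31.0). Then |RJ| = |J − R| = 41.9.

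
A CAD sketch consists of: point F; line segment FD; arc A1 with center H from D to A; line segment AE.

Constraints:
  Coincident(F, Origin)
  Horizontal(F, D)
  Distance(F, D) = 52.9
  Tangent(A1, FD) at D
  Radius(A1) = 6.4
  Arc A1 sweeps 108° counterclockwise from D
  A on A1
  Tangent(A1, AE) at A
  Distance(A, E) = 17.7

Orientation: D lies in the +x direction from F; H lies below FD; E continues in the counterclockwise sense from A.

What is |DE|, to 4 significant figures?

25.22

F is at the origin; F and D share the same y with |FD| = 52.9 and D on the +x side, so D = (52.90, 0.000). A1 meets FD tangentially, so HD is at right angles to FD, so H = D + (0, -6.4) = (52.90, -6.400). On A1, D sits at bearing 90° from H; a 108° counterclockwise sweep puts A at bearing 198°, so A = H + 6.4·(cos 198°, sin 198°) = (46.81, -8.378). Tangency of A1 to AE means the radius HA is perpendicular to AE, so AE runs along (−sin 198°, cos 198°); with |AE| = 17.7, E = (52.28, -25.21). Then |DE| = |E − D| = 25.22.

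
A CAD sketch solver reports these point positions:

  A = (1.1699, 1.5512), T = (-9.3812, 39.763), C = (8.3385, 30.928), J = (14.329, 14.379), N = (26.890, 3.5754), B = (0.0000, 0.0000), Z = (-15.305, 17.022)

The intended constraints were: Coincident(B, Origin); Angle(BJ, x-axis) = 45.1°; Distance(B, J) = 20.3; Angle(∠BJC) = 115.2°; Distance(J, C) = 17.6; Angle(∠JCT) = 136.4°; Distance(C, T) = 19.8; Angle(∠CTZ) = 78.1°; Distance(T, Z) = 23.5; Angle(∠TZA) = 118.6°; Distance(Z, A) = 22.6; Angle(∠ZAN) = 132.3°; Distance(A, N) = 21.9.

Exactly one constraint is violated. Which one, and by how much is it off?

Distance(A, N) = 21.9 — off by 3.90.

B = (0.00, 0.00) ✓; BJ at 45.10° ✓; |BJ| = 20.30 ✓; ∠BJC = 115.2° ✓; |JC| = 17.60 ✓; ∠JCT = 136.4° ✓; |CT| = 19.80 ✓; ∠CTZ = 78.10° ✓; |TZ| = 23.50 ✓; ∠TZA = 118.6° ✓; |ZA| = 22.60 ✓; ∠ZAN = 132.3° ✓; |AN| = 25.80 ✗.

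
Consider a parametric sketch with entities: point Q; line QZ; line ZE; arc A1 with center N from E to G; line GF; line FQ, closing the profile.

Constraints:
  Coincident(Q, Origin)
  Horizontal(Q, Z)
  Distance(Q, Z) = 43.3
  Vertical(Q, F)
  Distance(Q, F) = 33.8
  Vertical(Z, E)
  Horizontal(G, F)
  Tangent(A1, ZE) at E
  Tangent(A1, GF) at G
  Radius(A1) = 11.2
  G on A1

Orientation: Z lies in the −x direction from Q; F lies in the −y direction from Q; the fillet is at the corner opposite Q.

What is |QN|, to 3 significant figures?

39.3

Q is at the origin; QZ is horizontal with |QZ| = 43.3 and Z on the −x side, so Z = (-43.3, 0.00). Q and F share the same x with |QF| = 33.8 and F on the −y side, so F = (0.00, -33.8). The virtual corner opposite Q is at (-43.3, -33.8). A1 meets ZE tangentially, so NE is at right angles to ZE and A1 meets GF tangentially, so NG is at right angles to GF, with radius 11.2, so the center N sits 11.2 in from both sides at N = (-32.1, -22.6). Then |QN| = |N − Q| = 39.3.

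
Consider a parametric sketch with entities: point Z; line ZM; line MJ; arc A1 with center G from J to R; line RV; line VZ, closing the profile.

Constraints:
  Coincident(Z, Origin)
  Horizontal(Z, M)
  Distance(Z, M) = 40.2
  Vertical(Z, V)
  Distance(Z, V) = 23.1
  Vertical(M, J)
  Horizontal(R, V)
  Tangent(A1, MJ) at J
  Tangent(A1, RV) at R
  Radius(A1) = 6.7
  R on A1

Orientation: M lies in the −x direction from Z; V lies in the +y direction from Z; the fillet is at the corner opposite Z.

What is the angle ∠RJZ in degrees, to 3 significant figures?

67.2°

The virtual corner opposite Z is at (-40.2, 23.1). A1 meets MJ tangentially, so GJ is at right angles to MJ and A1 meets RV tangentially, so GR is at right angles to RV, with radius 6.7, so the center G sits 6.7 in from both sides at G = (-33.5, 16.4). That places the tangent points at J = (-40.2, 16.4) on MJ and R = (-33.5, 23.1) on RV. Then cos ∠RJZ = JR·JZ / (|JR||JZ|), giving 67.2°.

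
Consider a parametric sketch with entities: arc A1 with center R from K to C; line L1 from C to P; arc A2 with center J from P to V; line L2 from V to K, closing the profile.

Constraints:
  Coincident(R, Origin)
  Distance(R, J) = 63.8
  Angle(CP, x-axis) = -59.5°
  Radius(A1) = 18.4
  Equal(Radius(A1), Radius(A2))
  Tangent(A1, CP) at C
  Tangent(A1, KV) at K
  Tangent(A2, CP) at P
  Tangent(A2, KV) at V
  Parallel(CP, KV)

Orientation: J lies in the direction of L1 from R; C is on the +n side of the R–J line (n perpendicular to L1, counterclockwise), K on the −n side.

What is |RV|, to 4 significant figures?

66.40

Tangency of A1 to both parallel lines with radius 18.4 puts C and K at R ± 18.4·n: C = (15.85, 9.339), K = (-15.85, -9.339). Equal radii place P and V the same way about J: P = J + 18.4·n = (48.23, -45.63), V = J − 18.4·n = (16.53, -64.31). Then |RV| = |V − R| = 66.40.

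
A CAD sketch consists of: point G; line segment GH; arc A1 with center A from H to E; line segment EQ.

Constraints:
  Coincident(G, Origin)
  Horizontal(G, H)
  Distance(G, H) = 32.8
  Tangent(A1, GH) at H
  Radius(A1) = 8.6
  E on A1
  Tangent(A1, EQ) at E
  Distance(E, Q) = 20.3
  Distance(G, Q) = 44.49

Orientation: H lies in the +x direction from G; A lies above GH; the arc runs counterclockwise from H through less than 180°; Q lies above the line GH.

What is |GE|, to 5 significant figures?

42.411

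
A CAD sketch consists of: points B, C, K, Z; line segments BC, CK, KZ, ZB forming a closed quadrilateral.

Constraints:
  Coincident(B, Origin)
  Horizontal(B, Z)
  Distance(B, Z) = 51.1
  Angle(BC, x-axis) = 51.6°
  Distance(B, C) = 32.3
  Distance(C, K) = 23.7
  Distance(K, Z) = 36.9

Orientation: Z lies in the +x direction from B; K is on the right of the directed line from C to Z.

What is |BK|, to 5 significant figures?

14.463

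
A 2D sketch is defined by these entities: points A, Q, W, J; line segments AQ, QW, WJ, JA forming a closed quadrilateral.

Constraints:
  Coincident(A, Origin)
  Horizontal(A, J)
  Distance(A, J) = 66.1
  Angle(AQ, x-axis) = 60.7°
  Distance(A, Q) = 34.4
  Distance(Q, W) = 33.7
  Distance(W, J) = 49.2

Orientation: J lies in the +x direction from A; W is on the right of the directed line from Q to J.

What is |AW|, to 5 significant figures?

17.436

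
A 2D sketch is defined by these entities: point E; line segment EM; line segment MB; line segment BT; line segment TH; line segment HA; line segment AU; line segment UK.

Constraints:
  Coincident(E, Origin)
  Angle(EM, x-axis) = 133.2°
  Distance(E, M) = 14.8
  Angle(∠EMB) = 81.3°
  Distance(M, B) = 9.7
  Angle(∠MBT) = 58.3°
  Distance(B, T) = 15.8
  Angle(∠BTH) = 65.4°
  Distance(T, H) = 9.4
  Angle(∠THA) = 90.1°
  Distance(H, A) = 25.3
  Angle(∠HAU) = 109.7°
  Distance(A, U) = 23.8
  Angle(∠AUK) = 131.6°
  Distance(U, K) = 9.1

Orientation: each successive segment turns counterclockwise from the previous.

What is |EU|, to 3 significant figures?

35.2

E is at the origin; EM runs at 133.2° with length 14.8, so M = (-10.1, 10.8). ∠EMB = 81.3° gives MB at -128° from the x-axis; with |MB| = 9.7, B = (-16.1, 3.16). ∠MBT = 58.3° gives BT at -6.40° from the x-axis; with |BT| = 15.8, T = (-0.415, 1.39). ∠BTH = 65.4° gives TH at 108° from the x-axis; with |TH| = 9.4, H = (-3.35, 10.3). ∠THA = 90.1° gives HA at -162° from the x-axis; with |HA| = 25.3, A = (-27.4, 2.46). ∠HAU = 109.7° gives AU at -91.6° from the x-axis; with |AU| = 23.8, U = (-28.1, -21.3). Then |EU| = |U − E| = 35.2.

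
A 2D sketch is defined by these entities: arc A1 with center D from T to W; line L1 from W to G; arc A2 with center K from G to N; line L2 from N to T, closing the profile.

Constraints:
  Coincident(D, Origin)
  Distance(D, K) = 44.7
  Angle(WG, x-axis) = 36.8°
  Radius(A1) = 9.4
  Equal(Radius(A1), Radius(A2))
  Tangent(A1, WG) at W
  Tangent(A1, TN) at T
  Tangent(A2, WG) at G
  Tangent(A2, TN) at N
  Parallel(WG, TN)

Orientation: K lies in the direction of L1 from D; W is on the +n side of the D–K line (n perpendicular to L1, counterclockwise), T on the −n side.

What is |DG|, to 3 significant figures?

45.7

The slot axis is L1's direction at 36.8°, so u = (cos 36.8°, sin 36.8°) = (0.801, 0.599) and n = (−sin 36.8°, cos 36.8°) = (-0.599, 0.801). D is at the origin and K lies 44.7 along u from D, so K = 44.7·u = (35.8, 26.8). Tangency of A1 to both parallel lines with radius 9.4 puts W and T at D ± 9.4·n: W = (-5.63, 7.53), T = (5.63, -7.53). Equal radii place G and N the same way about K: G = K + 9.4·n = (30.2, 34.3), N = K − 9.4·n = (41.4, 19.2). Then |DG| = |G − D| = 45.7.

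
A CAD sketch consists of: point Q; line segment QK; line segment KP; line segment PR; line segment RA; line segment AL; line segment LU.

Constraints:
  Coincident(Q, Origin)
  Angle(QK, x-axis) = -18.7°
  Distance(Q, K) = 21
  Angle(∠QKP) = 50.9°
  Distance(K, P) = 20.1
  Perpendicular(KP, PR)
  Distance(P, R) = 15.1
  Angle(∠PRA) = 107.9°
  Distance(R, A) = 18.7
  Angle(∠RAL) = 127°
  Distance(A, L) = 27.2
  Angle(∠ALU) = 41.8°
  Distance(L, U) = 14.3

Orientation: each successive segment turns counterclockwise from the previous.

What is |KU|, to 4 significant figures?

6.749

Q is at the origin; QK runs at -18.7° with length 21.0, so K = (19.89, -6.733). ∠QKP = 50.9° gives KP at 110.4° from the x-axis; with |KP| = 20.1, P = (12.89, 12.11). The perpendicularity gives PR at right angles to KP, so PR runs at -159.6°; with |PR| = 15.1, R = (-1.268, 6.843). ∠PRA = 107.9° gives RA at -87.50° from the x-axis; with |RA| = 18.7, A = (-0.4522, -11.84). ∠RAL = 127.0° gives AL at -34.50° from the x-axis; with |AL| = 27.2, L = (21.96, -27.25). ∠ALU = 41.8° gives LU at 103.7° from the x-axis; with |LU| = 14.3, U = (18.58, -13.35). Then |KU| = |U − K| = 6.749.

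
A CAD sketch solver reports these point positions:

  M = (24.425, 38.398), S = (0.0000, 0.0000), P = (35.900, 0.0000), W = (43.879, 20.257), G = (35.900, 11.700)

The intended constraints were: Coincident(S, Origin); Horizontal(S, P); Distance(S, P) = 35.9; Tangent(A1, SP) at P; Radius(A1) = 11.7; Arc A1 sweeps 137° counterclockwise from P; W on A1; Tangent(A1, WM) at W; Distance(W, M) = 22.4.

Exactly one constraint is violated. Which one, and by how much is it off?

Distance(W, M) = 22.4 — off by 4.20.

S = (0.00, 0.00) ✓; S.y = 0.00, P.y = 0.00 ✓; |SP| = 35.90 ✓; ∠(GP, PS) = 90.00° ✓; |GP| = 11.70 ✓; bearing(G→W) − bearing(G→P) = 137.0° ✓; |GW| = 11.70 ✓; ∠(GW, WM) = 90.00° ✓; |WM| = 26.60 ✗.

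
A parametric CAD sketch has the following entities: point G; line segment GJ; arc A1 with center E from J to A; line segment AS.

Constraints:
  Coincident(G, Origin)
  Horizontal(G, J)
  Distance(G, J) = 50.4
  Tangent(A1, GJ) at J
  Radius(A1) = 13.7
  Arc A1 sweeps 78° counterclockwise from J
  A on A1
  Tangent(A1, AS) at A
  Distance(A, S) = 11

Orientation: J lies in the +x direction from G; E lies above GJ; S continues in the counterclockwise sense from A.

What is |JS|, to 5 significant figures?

26.705

On A1, J sits at bearing -90° from E; a 78° counterclockwise sweep puts A at bearing -12°, so A = E + 13.7·(cos -12°, sin -12°) = (63.801, 10.852). The tangent condition forces EA to be normal to AS, so AS runs along (−sin -12°, cos -12°); with |AS| = 11.0, S = (66.088, 21.611). Then |JS| = |S − J| = 26.705.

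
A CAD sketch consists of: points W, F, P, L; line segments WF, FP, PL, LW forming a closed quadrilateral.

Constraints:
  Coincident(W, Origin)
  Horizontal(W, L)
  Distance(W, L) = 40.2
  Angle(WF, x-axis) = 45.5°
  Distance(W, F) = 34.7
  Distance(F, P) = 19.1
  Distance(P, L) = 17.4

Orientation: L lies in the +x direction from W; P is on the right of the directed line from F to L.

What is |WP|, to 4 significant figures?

24.41

W is at the origin; WL is horizontal with |WL| = 40.2 and L in +x, so L = (40.2, 0). WF runs at 45.5° with |WF| = 34.7, so F = (24.32, 24.75). P is determined by |FP| = 19.1 and |PL| = 17.4 together: it lies at the intersection of circle(F, 19.1) and circle(L, 17.4). With |FL| = 29.41, the foot of the radical line on FL is 15.76 from F and the perpendicular offset is √(19.1² − 15.76²) = 10.79. Taking the right-of-FL solution: P = (23.75, 5.658).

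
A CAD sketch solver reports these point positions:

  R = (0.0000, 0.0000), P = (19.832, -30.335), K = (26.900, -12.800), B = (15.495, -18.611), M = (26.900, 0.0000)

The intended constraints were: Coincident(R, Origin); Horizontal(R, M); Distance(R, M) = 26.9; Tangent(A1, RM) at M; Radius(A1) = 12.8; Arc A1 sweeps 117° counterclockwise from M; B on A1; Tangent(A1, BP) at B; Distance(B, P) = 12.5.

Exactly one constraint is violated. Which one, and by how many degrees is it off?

Tangent(A1, BP) at B — off by 6.70°.

R = (0.00, 0.00) ✓; R.y = 0.00, M.y = 0.00 ✓; |RM| = 26.90 ✓; ∠(KM, MR) = 90.00° ✓; |KM| = 12.80 ✓; bearing(K→B) − bearing(K→M) = 117.0° ✓; |KB| = 12.80 ✓; ∠(KB, BP) = 96.70° ✗; |BP| = 12.50 ✓.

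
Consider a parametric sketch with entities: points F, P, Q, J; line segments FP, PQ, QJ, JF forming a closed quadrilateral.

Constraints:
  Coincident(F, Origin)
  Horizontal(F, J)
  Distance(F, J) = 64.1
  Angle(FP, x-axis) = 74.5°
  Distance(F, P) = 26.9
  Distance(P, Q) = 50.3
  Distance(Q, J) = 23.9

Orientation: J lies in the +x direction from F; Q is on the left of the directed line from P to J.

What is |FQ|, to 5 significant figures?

61.815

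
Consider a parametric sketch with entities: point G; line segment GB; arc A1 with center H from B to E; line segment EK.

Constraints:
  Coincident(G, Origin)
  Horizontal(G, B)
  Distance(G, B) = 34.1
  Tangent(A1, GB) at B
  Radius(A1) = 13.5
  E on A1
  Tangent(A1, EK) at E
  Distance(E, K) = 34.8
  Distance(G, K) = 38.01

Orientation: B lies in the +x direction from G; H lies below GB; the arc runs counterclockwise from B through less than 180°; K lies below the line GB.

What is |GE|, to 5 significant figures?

23.333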